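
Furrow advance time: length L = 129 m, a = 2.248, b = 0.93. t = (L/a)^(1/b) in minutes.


t = (L/a)^(1/b)
t = (129/2.248)^(1/0.93)
t = 57.384342^(1/0.93)

77.8351 min


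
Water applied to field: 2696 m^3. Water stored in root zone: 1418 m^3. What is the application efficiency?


Ea = V_root / V_field * 100 = 1418 / 2696 * 100 = 52.5964%

52.5964 %


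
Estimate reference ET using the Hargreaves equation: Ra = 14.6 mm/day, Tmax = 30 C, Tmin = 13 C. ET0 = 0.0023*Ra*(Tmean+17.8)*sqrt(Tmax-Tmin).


Tmean = (Tmax + Tmin)/2 = (30 + 13)/2 = 21.5
ET0 = 0.0023 * 14.6 * (21.5 + 17.8) * sqrt(30 - 13)
ET0 = 0.0023 * 14.6 * 39.3 * 4.123106

5.4412 mm/day


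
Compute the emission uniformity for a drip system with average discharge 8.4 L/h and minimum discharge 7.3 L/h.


EU = (q_min/q_avg)*100 = (7.3/8.4)*100 = 86.9048%

86.9048 %


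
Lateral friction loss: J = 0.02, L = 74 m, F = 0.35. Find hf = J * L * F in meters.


hf = J * L * F = 0.02 * 74 * 0.35 = 0.5180 m

0.5180 m


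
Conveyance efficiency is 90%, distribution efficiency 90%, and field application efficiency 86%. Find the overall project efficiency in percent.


Ec = 0.9, Eb = 0.9, Ea = 0.86
E = 0.9 * 0.9 * 0.86 * 100 = 69.6600%

69.6600 %


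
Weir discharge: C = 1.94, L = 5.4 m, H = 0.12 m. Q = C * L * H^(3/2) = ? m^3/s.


Q = C * L * H^(3/2) = 1.94 * 5.4 * 0.12^1.5 = 1.94 * 5.4 * 0.041569

0.4355 m^3/s


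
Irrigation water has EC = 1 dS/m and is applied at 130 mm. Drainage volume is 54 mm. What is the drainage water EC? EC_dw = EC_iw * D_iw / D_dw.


EC_dw = EC_iw * D_iw / D_dw
EC_dw = 1 * 130 / 54
EC_dw = 130 / 54

2.4074 dS/m


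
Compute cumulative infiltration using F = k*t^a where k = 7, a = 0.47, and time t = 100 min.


F = k * t^a = 7 * 100^0.47
F = 7 * 8.709636

60.9675 mm


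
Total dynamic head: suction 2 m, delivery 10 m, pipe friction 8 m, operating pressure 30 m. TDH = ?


TDH = Hs + Hd + hf + Hp = 2 + 10 + 8 + 30 = 50

50 m


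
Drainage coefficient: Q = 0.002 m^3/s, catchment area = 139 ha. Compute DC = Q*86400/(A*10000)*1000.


DC = Q * 86400 / (A * 10000) * 1000
DC = 0.002 * 86400 / (139 * 10000) * 1000
DC = 172800.0000 / 1390000

0.1243 mm/day


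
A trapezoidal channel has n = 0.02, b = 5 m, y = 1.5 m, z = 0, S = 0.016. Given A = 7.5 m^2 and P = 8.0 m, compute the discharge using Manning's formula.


R = A/P = 7.5/8.0 = 0.937500
Q = (1/0.02) * 7.5 * 0.937500^(2/3) * 0.016^0.5

45.4366 m^3/s


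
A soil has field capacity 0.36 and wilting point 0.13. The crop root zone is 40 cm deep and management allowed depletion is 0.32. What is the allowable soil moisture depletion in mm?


SMD = (FC - PWP) * d * MAD * 10
SMD = (0.36 - 0.13) * 40 * 0.32 * 10
SMD = 0.2300 * 40 * 0.32 * 10

29.4400 mm


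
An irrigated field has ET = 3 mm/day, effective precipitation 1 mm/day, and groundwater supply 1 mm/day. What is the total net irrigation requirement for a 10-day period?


Daily deficit = ET - Pe - GW = 3 - 1 - 1 = 1 mm/day
NIR = 1 * 10 = 10 mm

10.0000 mm


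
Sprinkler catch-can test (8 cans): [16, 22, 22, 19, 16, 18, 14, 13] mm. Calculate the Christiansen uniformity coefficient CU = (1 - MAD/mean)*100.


mean = 17.500000 mm
MAD = 2.750000 mm
CU = (1 - 2.750000/17.500000)*100

84.2857 %


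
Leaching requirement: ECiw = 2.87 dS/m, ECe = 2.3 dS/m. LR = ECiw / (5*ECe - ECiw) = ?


LR = ECiw / (5*ECe - ECiw)
LR = 2.87 / (5*2.3 - 2.87)
LR = 2.87 / 8.6300

0.3326


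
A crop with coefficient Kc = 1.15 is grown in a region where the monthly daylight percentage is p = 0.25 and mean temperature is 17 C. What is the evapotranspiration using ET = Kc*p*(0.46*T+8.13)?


ET = Kc * p * (0.46*T + 8.13)
ET = 1.15 * 0.25 * (0.46*17 + 8.13)
ET = 1.15 * 0.25 * 15.9500

4.5856 mm/day


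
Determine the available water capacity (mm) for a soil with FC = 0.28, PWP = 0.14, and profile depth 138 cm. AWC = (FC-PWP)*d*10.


AWC = (FC - PWP) * d * 10
AWC = (0.28 - 0.14) * 138 * 10
AWC = 0.1400 * 138 * 10

193.2000 mm


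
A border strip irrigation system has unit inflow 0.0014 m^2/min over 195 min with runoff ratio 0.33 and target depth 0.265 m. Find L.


L = q*t/((1+r)*Z)
L = 0.0014*195/((1+0.33)*0.265)
L = 0.273/0.35245

0.7746 m


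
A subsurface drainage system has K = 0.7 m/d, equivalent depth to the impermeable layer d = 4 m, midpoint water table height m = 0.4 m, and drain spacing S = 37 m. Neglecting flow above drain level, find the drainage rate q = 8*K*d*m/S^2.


q = 8*K*d*m/S^2
q = 8*0.7*4*0.4/37^2
q = 8.9600 / 1369

0.0065 m/d


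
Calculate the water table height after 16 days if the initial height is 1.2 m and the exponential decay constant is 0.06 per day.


m = m0 * exp(-k*t)
m = 1.2 * exp(-0.06 * 16)
m = 1.2 * exp(-0.9600)

0.4595 m


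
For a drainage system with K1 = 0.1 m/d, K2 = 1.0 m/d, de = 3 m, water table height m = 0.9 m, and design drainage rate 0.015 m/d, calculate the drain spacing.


S^2 = 8*K2*de*m/q + 4*K1*m^2/q
S^2 = 8*1.0*3*0.9/0.015 + 4*0.1*0.9^2/0.015
S = sqrt(1461.6000)

38.2309 m


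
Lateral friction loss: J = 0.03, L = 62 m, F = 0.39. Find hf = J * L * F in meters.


hf = J * L * F = 0.03 * 62 * 0.39 = 0.7254 m

0.7254 m


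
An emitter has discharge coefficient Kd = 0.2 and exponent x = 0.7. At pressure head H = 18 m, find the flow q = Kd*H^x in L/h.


q = Kd * H^x = 0.2 * 18^0.7 = 0.2 * 7.562942

1.5126 L/h


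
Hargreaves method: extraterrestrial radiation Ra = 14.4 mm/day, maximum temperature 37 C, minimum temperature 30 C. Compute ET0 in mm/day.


Tmean = (Tmax + Tmin)/2 = (37 + 30)/2 = 33.5
ET0 = 0.0023 * 14.4 * (33.5 + 17.8) * sqrt(37 - 30)
ET0 = 0.0023 * 14.4 * 51.3 * 2.645751

4.4953 mm/day


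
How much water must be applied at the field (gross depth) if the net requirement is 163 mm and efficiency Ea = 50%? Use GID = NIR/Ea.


Ea = 50% = 0.5
GID = NIR / Ea = 163 / 0.5 = 326.0000 mm

326.0000 mm


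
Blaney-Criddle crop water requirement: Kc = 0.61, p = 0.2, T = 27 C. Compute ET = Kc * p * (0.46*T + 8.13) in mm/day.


ET = Kc * p * (0.46*T + 8.13)
ET = 0.61 * 0.2 * (0.46*27 + 8.13)
ET = 0.61 * 0.2 * 20.5500

2.5071 mm/day


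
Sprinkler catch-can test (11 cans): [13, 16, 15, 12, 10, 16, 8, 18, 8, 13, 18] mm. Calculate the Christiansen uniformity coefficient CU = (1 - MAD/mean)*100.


mean = 13.363636 mm
MAD = 2.942149 mm
CU = (1 - 2.942149/13.363636)*100

77.9839 %


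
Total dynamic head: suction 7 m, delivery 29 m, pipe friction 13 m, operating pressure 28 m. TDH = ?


TDH = Hs + Hd + hf + Hp = 7 + 29 + 13 + 28 = 77

77 m


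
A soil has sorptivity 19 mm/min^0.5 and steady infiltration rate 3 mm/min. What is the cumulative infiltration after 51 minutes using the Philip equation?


F = S*sqrt(t) + A*t
F = 19*sqrt(51) + 3*51
F = 19*7.141428 + 153

288.6871 mm


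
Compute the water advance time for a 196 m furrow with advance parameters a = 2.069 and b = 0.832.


t = (L/a)^(1/b)
t = (196/2.069)^(1/0.832)
t = 94.731754^(1/0.832)

237.4628 min


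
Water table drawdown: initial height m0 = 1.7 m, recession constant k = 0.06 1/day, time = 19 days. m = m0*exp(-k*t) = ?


m = m0 * exp(-k*t)
m = 1.7 * exp(-0.06 * 19)
m = 1.7 * exp(-1.1400)

0.5437 m


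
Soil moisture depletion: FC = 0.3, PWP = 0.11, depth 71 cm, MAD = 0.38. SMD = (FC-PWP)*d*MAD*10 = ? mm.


SMD = (FC - PWP) * d * MAD * 10
SMD = (0.3 - 0.11) * 71 * 0.38 * 10
SMD = 0.1900 * 71 * 0.38 * 10

51.2620 mm


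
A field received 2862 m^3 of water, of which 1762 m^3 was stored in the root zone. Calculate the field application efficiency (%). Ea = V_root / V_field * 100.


Ea = V_root / V_field * 100 = 1762 / 2862 * 100 = 61.5653%

61.5653 %


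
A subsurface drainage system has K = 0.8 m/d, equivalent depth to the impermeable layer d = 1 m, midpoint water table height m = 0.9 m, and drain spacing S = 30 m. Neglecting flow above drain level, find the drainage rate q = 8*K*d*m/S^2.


q = 8*K*d*m/S^2
q = 8*0.8*1*0.9/30^2
q = 5.7600 / 900

0.0064 m/d


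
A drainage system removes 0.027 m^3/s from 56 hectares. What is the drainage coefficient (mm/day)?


DC = Q * 86400 / (A * 10000) * 1000
DC = 0.027 * 86400 / (56 * 10000) * 1000
DC = 2332800.0000 / 560000

4.1657 mm/day


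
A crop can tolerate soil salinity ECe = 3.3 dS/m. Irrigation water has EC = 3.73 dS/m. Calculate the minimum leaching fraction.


LR = ECiw / (5*ECe - ECiw)
LR = 3.73 / (5*3.3 - 3.73)
LR = 3.73 / 12.7700

0.2921


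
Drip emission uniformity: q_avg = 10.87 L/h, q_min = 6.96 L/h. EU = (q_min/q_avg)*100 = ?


EU = (q_min/q_avg)*100 = (6.96/10.87)*100 = 64.0294%

64.0294 %


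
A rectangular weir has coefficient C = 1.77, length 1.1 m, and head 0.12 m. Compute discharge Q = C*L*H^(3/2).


Q = C * L * H^(3/2) = 1.77 * 1.1 * 0.12^1.5 = 1.77 * 1.1 * 0.041569

0.0809 m^3/s


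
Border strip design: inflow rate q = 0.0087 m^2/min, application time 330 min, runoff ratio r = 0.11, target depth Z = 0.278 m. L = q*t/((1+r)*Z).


L = q*t/((1+r)*Z)
L = 0.0087*330/((1+0.11)*0.278)
L = 2.871/0.30858

9.3039 m


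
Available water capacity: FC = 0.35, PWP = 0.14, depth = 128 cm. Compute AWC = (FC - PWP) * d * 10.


AWC = (FC - PWP) * d * 10
AWC = (0.35 - 0.14) * 128 * 10
AWC = 0.2100 * 128 * 10

268.8000 mm


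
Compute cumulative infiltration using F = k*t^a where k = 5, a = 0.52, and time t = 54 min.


F = k * t^a = 5 * 54^0.52
F = 5 * 7.958748

39.7937 mm


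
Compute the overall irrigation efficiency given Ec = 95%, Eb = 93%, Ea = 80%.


Ec = 0.95, Eb = 0.93, Ea = 0.8
E = 0.95 * 0.93 * 0.8 * 100 = 70.6800%

70.6800 %


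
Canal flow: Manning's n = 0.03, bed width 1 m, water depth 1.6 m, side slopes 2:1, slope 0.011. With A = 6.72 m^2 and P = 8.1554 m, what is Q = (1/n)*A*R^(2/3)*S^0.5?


R = A/P = 6.72/8.1554 = 0.823994
Q = (1/0.03) * 6.72 * 0.823994^(2/3) * 0.011^0.5

20.6487 m^3/s


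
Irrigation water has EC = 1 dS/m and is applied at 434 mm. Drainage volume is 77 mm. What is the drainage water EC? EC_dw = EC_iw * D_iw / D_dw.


EC_dw = EC_iw * D_iw / D_dw
EC_dw = 1 * 434 / 77
EC_dw = 434 / 77

5.6364 dS/m


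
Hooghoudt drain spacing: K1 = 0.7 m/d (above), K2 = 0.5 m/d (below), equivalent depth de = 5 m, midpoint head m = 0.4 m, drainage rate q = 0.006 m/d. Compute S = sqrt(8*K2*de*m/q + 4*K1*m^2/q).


S^2 = 8*K2*de*m/q + 4*K1*m^2/q
S^2 = 8*0.5*5*0.4/0.006 + 4*0.7*0.4^2/0.006
S = sqrt(1408.0000)

37.5233 m


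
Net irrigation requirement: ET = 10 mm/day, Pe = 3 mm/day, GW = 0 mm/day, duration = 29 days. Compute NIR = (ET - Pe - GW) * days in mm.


Daily deficit = ET - Pe - GW = 10 - 3 - 0 = 7 mm/day
NIR = 7 * 29 = 203 mm

203.0000 mm


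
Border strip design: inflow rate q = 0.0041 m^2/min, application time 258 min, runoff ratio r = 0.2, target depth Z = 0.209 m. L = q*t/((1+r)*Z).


L = q*t/((1+r)*Z)
L = 0.0041*258/((1+0.2)*0.209)
L = 1.0578/0.2508

4.2177 m


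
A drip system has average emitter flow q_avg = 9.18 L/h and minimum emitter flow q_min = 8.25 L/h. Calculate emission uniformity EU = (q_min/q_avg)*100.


EU = (q_min/q_avg)*100 = (8.25/9.18)*100 = 89.8693%

89.8693 %


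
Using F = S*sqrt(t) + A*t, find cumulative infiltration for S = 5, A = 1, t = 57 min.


F = S*sqrt(t) + A*t
F = 5*sqrt(57) + 1*57
F = 5*7.549834 + 57

94.7492 mm


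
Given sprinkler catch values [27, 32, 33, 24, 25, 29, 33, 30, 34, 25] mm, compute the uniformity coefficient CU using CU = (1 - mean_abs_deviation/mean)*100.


mean = 29.200000 mm
MAD = 3.200000 mm
CU = (1 - 3.200000/29.200000)*100

89.0411 %


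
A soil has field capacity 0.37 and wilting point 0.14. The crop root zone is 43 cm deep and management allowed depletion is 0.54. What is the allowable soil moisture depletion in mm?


SMD = (FC - PWP) * d * MAD * 10
SMD = (0.37 - 0.14) * 43 * 0.54 * 10
SMD = 0.2300 * 43 * 0.54 * 10

53.4060 mm


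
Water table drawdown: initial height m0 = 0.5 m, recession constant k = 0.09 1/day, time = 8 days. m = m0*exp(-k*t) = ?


m = m0 * exp(-k*t)
m = 0.5 * exp(-0.09 * 8)
m = 0.5 * exp(-0.7200)

0.2434 m


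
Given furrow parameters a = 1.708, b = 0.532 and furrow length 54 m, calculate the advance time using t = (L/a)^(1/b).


t = (L/a)^(1/b)
t = (54/1.708)^(1/0.532)
t = 31.615925^(1/0.532)

659.7387 min


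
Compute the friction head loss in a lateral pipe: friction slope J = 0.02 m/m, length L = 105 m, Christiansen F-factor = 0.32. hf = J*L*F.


hf = J * L * F = 0.02 * 105 * 0.32 = 0.6720 m

0.6720 m


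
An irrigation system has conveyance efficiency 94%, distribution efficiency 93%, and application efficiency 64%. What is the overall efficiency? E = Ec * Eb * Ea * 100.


Ec = 0.94, Eb = 0.93, Ea = 0.64
E = 0.94 * 0.93 * 0.64 * 100 = 55.9488%

55.9488 %


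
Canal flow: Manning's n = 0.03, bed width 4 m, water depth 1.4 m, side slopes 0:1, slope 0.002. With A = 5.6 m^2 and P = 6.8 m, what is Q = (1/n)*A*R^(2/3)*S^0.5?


R = A/P = 5.6/6.8 = 0.823529
Q = (1/0.03) * 5.6 * 0.823529^(2/3) * 0.002^0.5

7.3345 m^3/s


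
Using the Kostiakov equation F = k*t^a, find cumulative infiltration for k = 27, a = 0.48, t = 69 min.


F = k * t^a = 27 * 69^0.48
F = 27 * 7.632162

206.0684 mm


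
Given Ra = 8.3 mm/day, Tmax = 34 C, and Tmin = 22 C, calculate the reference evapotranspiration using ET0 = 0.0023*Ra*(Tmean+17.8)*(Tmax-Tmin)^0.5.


Tmean = (Tmax + Tmin)/2 = (34 + 22)/2 = 28.0
ET0 = 0.0023 * 8.3 * (28.0 + 17.8) * sqrt(34 - 22)
ET0 = 0.0023 * 8.3 * 45.8 * 3.464102

3.0287 mm/day


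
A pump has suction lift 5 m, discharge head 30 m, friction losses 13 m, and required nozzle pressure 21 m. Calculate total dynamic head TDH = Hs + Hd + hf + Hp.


TDH = Hs + Hd + hf + Hp = 5 + 30 + 13 + 21 = 69

69 m


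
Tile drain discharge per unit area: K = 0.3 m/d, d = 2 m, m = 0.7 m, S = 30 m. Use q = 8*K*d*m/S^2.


q = 8*K*d*m/S^2
q = 8*0.3*2*0.7/30^2
q = 3.3600 / 900

0.0037 m/d


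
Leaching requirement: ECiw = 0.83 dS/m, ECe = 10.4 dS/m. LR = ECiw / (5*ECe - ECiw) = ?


LR = ECiw / (5*ECe - ECiw)
LR = 0.83 / (5*10.4 - 0.83)
LR = 0.83 / 51.1700

0.0162


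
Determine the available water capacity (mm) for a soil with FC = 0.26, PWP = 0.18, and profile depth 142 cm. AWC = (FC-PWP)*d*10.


AWC = (FC - PWP) * d * 10
AWC = (0.26 - 0.18) * 142 * 10
AWC = 0.0800 * 142 * 10

113.6000 mm


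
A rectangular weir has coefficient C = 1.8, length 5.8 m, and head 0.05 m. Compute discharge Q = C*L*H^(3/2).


Q = C * L * H^(3/2) = 1.8 * 5.8 * 0.05^1.5 = 1.8 * 5.8 * 0.011180

0.1167 m^3/s


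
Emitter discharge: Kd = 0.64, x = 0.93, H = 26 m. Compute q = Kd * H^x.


q = Kd * H^x = 0.64 * 26^0.93 = 0.64 * 20.697849

13.2466 L/h


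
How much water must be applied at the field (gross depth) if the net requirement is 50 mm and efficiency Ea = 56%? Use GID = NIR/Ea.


Ea = 56% = 0.56
GID = NIR / Ea = 50 / 0.56 = 89.2857 mm

89.2857 mm


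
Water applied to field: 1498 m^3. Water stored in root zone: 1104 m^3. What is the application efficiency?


Ea = V_root / V_field * 100 = 1104 / 1498 * 100 = 73.6983%

73.6983 %


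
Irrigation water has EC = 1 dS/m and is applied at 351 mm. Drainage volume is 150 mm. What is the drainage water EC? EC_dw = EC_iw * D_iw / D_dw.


EC_dw = EC_iw * D_iw / D_dw
EC_dw = 1 * 351 / 150
EC_dw = 351 / 150

2.3400 dS/m


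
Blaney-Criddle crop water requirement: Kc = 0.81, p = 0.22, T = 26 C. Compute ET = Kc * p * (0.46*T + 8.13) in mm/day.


ET = Kc * p * (0.46*T + 8.13)
ET = 0.81 * 0.22 * (0.46*26 + 8.13)
ET = 0.81 * 0.22 * 20.0900

3.5800 mm/day


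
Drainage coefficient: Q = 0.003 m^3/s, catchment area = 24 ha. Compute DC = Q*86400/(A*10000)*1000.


DC = Q * 86400 / (A * 10000) * 1000
DC = 0.003 * 86400 / (24 * 10000) * 1000
DC = 259200.0000 / 240000

1.0800 mm/day


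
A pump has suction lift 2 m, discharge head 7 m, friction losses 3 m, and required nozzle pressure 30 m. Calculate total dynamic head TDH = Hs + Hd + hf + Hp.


TDH = Hs + Hd + hf + Hp = 2 + 7 + 3 + 30 = 42

42 m


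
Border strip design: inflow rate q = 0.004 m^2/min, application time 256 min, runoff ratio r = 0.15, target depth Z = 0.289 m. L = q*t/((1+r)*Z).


L = q*t/((1+r)*Z)
L = 0.004*256/((1+0.15)*0.289)
L = 1.024/0.33235

3.0811 m


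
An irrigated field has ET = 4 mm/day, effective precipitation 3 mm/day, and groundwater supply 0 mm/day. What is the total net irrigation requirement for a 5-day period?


Daily deficit = ET - Pe - GW = 4 - 3 - 0 = 1 mm/day
NIR = 1 * 5 = 5 mm

5.0000 mm


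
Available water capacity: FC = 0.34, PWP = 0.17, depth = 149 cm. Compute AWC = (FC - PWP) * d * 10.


AWC = (FC - PWP) * d * 10
AWC = (0.34 - 0.17) * 149 * 10
AWC = 0.1700 * 149 * 10

253.3000 mm


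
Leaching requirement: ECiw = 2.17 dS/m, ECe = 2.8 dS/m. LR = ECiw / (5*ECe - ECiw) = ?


LR = ECiw / (5*ECe - ECiw)
LR = 2.17 / (5*2.8 - 2.17)
LR = 2.17 / 11.8300

0.1834


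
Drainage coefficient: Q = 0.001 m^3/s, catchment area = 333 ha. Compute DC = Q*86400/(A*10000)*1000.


DC = Q * 86400 / (A * 10000) * 1000
DC = 0.001 * 86400 / (333 * 10000) * 1000
DC = 86400.0000 / 3330000

0.0259 mm/day


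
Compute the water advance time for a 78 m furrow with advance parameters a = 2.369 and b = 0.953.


t = (L/a)^(1/b)
t = (78/2.369)^(1/0.953)
t = 32.925285^(1/0.953)

39.1175 min


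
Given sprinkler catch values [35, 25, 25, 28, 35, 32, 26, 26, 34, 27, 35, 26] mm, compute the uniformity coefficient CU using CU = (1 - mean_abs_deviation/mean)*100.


mean = 29.500000 mm
MAD = 3.916667 mm
CU = (1 - 3.916667/29.500000)*100

86.7232 %


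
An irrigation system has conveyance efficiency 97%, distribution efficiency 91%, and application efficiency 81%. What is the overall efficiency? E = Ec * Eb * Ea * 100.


Ec = 0.97, Eb = 0.91, Ea = 0.81
E = 0.97 * 0.91 * 0.81 * 100 = 71.4987%

71.4987 %


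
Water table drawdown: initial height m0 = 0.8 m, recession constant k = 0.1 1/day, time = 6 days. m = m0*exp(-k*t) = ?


m = m0 * exp(-k*t)
m = 0.8 * exp(-0.1 * 6)
m = 0.8 * exp(-0.6000)

0.4390 m


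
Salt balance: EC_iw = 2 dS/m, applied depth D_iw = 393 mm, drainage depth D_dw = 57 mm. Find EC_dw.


EC_dw = EC_iw * D_iw / D_dw
EC_dw = 2 * 393 / 57
EC_dw = 786 / 57

13.7895 dS/m


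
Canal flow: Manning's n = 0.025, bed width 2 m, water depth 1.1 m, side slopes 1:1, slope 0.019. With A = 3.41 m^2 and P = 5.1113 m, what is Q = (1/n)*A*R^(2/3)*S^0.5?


R = A/P = 3.41/5.1113 = 0.667149
Q = (1/0.025) * 3.41 * 0.667149^(2/3) * 0.019^0.5

14.3551 m^3/s


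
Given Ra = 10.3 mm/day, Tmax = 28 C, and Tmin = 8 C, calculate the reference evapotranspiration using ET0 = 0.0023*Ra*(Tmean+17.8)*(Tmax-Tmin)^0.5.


Tmean = (Tmax + Tmin)/2 = (28 + 8)/2 = 18.0
ET0 = 0.0023 * 10.3 * (18.0 + 17.8) * sqrt(28 - 8)
ET0 = 0.0023 * 10.3 * 35.8 * 4.472136

3.7928 mm/day


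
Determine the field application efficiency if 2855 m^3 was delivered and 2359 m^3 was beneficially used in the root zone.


Ea = V_root / V_field * 100 = 2359 / 2855 * 100 = 82.6270%

82.6270 %


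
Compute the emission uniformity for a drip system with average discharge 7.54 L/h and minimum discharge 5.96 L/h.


EU = (q_min/q_avg)*100 = (5.96/7.54)*100 = 79.0451%

79.0451 %


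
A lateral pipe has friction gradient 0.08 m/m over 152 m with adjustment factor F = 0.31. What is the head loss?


hf = J * L * F = 0.08 * 152 * 0.31 = 3.7696 m

3.7696 m


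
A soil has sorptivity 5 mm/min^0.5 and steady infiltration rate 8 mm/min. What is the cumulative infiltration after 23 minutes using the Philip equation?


F = S*sqrt(t) + A*t
F = 5*sqrt(23) + 8*23
F = 5*4.795832 + 184

207.9792 mm


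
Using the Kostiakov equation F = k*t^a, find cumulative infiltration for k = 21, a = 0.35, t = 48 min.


F = k * t^a = 21 * 48^0.35
F = 21 * 3.876452

81.4055 mm


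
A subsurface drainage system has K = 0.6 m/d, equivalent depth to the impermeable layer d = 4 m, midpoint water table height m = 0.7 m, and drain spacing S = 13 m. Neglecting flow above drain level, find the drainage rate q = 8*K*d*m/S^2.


q = 8*K*d*m/S^2
q = 8*0.6*4*0.7/13^2
q = 13.4400 / 169

0.0795 m/d


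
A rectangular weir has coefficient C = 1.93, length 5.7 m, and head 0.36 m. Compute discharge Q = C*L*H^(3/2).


Q = C * L * H^(3/2) = 1.93 * 5.7 * 0.36^1.5 = 1.93 * 5.7 * 0.216000

2.3762 m^3/s


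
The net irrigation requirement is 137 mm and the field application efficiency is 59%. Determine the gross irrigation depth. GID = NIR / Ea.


Ea = 59% = 0.59
GID = NIR / Ea = 137 / 0.59 = 232.2034 mm

232.2034 mm


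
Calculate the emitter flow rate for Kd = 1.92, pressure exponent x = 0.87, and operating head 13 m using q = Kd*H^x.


q = Kd * H^x = 1.92 * 13^0.87 = 1.92 * 9.313882

17.8827 L/h


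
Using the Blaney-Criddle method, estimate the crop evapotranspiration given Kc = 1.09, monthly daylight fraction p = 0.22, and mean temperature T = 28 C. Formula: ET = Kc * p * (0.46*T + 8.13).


ET = Kc * p * (0.46*T + 8.13)
ET = 1.09 * 0.22 * (0.46*28 + 8.13)
ET = 1.09 * 0.22 * 21.0100

5.0382 mm/day


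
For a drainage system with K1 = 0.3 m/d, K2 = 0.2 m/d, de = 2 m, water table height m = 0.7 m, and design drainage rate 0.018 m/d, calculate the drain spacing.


S^2 = 8*K2*de*m/q + 4*K1*m^2/q
S^2 = 8*0.2*2*0.7/0.018 + 4*0.3*0.7^2/0.018
S = sqrt(157.1111)

12.5344 m


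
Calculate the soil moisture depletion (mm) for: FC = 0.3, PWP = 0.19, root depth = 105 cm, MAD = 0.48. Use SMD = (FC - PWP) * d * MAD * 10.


SMD = (FC - PWP) * d * MAD * 10
SMD = (0.3 - 0.19) * 105 * 0.48 * 10
SMD = 0.1100 * 105 * 0.48 * 10

55.4400 mm


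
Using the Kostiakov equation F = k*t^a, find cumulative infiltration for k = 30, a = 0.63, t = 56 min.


F = k * t^a = 30 * 56^0.63
F = 30 * 12.628694

378.8608 mm


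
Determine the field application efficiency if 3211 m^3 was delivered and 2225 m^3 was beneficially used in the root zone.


Ea = V_root / V_field * 100 = 2225 / 3211 * 100 = 69.2931%

69.2931 %


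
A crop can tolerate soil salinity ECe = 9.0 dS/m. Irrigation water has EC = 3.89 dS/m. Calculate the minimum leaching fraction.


LR = ECiw / (5*ECe - ECiw)
LR = 3.89 / (5*9.0 - 3.89)
LR = 3.89 / 41.1100

0.0946


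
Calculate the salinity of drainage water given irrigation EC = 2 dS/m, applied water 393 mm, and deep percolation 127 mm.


EC_dw = EC_iw * D_iw / D_dw
EC_dw = 2 * 393 / 127
EC_dw = 786 / 127

6.1890 dS/m


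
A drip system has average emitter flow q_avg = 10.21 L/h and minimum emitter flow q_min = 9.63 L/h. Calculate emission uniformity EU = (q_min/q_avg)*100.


EU = (q_min/q_avg)*100 = (9.63/10.21)*100 = 94.3193%

94.3193 %


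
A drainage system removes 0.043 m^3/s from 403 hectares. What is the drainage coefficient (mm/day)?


DC = Q * 86400 / (A * 10000) * 1000
DC = 0.043 * 86400 / (403 * 10000) * 1000
DC = 3715200.0000 / 4030000

0.9219 mm/day


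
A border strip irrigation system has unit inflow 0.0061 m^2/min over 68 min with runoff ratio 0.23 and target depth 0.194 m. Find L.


L = q*t/((1+r)*Z)
L = 0.0061*68/((1+0.23)*0.194)
L = 0.4148/0.23862

1.7383 m


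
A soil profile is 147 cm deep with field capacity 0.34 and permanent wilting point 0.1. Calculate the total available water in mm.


AWC = (FC - PWP) * d * 10
AWC = (0.34 - 0.1) * 147 * 10
AWC = 0.2400 * 147 * 10

352.8000 mm


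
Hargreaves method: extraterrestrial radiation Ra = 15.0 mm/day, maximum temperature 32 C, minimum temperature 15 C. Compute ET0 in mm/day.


Tmean = (Tmax + Tmin)/2 = (32 + 15)/2 = 23.5
ET0 = 0.0023 * 15.0 * (23.5 + 17.8) * sqrt(32 - 15)
ET0 = 0.0023 * 15.0 * 41.3 * 4.123106

5.8748 mm/day


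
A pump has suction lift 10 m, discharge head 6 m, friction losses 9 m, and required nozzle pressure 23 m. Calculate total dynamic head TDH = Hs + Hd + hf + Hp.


TDH = Hs + Hd + hf + Hp = 10 + 6 + 9 + 23 = 48

48 m


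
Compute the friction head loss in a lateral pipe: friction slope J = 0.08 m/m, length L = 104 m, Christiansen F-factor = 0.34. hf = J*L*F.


hf = J * L * F = 0.08 * 104 * 0.34 = 2.8288 m

2.8288 m


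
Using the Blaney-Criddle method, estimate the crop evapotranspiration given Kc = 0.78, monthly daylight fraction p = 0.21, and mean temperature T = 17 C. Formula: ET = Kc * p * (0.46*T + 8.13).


ET = Kc * p * (0.46*T + 8.13)
ET = 0.78 * 0.21 * (0.46*17 + 8.13)
ET = 0.78 * 0.21 * 15.9500

2.6126 mm/day


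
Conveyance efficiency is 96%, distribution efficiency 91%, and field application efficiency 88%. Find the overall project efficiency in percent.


Ec = 0.96, Eb = 0.91, Ea = 0.88
E = 0.96 * 0.91 * 0.88 * 100 = 76.8768%

76.8768 %


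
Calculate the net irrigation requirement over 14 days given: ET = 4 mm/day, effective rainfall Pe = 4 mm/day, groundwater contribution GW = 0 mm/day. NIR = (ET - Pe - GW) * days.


Daily deficit = ET - Pe - GW = 4 - 4 - 0 = 0 mm/day
NIR = 0 * 14 = 0 mm

0 mm


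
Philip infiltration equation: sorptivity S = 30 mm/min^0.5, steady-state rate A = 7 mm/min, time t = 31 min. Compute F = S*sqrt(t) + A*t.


F = S*sqrt(t) + A*t
F = 30*sqrt(31) + 7*31
F = 30*5.567764 + 217

384.0329 mm


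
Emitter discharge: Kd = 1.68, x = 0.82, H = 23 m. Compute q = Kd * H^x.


q = Kd * H^x = 1.68 * 23^0.82 = 1.68 * 13.080274

21.9749 L/h


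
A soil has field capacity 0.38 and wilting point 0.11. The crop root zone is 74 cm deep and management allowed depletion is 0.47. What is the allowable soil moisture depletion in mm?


SMD = (FC - PWP) * d * MAD * 10
SMD = (0.38 - 0.11) * 74 * 0.47 * 10
SMD = 0.2700 * 74 * 0.47 * 10

93.9060 mm


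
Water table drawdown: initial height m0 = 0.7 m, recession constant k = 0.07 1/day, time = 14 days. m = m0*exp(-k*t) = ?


m = m0 * exp(-k*t)
m = 0.7 * exp(-0.07 * 14)
m = 0.7 * exp(-0.9800)

0.2627 m


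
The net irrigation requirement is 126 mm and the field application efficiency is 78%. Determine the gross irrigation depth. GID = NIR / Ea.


Ea = 78% = 0.78
GID = NIR / Ea = 126 / 0.78 = 161.5385 mm

161.5385 mm


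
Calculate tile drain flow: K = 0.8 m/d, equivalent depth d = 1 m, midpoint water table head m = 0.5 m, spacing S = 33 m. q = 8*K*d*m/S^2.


q = 8*K*d*m/S^2
q = 8*0.8*1*0.5/33^2
q = 3.2000 / 1089

0.0029 m/d


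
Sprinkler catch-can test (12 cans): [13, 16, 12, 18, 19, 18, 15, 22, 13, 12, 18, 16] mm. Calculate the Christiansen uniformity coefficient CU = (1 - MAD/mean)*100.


mean = 16.000000 mm
MAD = 2.500000 mm
CU = (1 - 2.500000/16.000000)*100

84.3750 %


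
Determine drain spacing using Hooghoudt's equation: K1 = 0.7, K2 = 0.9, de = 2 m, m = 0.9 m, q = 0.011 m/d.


S^2 = 8*K2*de*m/q + 4*K1*m^2/q
S^2 = 8*0.9*2*0.9/0.011 + 4*0.7*0.9^2/0.011
S = sqrt(1384.3636)

37.2070 m


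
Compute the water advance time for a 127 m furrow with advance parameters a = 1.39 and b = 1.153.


t = (L/a)^(1/b)
t = (127/1.39)^(1/1.153)
t = 91.366906^(1/1.153)

50.1877 min


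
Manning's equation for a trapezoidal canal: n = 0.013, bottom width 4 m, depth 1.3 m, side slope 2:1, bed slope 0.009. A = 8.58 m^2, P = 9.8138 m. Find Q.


R = A/P = 8.58/9.8138 = 0.874279
Q = (1/0.013) * 8.58 * 0.874279^(2/3) * 0.009^0.5

57.2486 m^3/s


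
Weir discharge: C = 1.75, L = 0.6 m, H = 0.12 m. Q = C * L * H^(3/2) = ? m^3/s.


Q = C * L * H^(3/2) = 1.75 * 0.6 * 0.12^1.5 = 1.75 * 0.6 * 0.041569

0.0436 m^3/s


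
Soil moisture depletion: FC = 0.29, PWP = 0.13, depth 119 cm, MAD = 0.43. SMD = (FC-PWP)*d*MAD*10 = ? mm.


SMD = (FC - PWP) * d * MAD * 10
SMD = (0.29 - 0.13) * 119 * 0.43 * 10
SMD = 0.1600 * 119 * 0.43 * 10

81.8720 mm


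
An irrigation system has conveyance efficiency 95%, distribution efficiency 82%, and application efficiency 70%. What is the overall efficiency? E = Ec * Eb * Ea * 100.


Ec = 0.95, Eb = 0.82, Ea = 0.7
E = 0.95 * 0.82 * 0.7 * 100 = 54.5300%

54.5300 %


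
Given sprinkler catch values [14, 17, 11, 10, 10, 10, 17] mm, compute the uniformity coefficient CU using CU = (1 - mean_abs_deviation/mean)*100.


mean = 12.714286 mm
MAD = 2.816327 mm
CU = (1 - 2.816327/12.714286)*100

77.8491 %


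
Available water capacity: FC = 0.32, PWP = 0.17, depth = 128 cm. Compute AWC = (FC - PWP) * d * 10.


AWC = (FC - PWP) * d * 10
AWC = (0.32 - 0.17) * 128 * 10
AWC = 0.1500 * 128 * 10

192.0000 mm


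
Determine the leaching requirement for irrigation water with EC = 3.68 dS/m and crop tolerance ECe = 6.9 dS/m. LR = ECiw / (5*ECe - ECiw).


LR = ECiw / (5*ECe - ECiw)
LR = 3.68 / (5*6.9 - 3.68)
LR = 3.68 / 30.8200

0.1194


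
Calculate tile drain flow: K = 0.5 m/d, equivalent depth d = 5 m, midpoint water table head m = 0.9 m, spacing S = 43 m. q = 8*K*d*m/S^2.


q = 8*K*d*m/S^2
q = 8*0.5*5*0.9/43^2
q = 18.0000 / 1849

0.0097 m/d


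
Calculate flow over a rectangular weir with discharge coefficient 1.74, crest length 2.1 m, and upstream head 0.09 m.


Q = C * L * H^(3/2) = 1.74 * 2.1 * 0.09^1.5 = 1.74 * 2.1 * 0.027000

0.0987 m^3/s


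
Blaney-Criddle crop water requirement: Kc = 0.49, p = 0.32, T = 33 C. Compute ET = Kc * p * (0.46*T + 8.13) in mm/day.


ET = Kc * p * (0.46*T + 8.13)
ET = 0.49 * 0.32 * (0.46*33 + 8.13)
ET = 0.49 * 0.32 * 23.3100

3.6550 mm/day


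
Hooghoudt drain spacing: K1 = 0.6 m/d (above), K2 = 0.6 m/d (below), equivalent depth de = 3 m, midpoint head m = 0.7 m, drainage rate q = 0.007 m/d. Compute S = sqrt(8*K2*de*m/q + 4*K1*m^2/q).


S^2 = 8*K2*de*m/q + 4*K1*m^2/q
S^2 = 8*0.6*3*0.7/0.007 + 4*0.6*0.7^2/0.007
S = sqrt(1608.0000)

40.0999 m


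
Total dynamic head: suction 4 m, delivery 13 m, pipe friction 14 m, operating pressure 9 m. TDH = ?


TDH = Hs + Hd + hf + Hp = 4 + 13 + 14 + 9 = 40

40 m


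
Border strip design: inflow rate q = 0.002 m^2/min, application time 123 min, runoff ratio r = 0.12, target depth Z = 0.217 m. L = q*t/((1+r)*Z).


L = q*t/((1+r)*Z)
L = 0.002*123/((1+0.12)*0.217)
L = 0.246/0.24304

1.0122 m


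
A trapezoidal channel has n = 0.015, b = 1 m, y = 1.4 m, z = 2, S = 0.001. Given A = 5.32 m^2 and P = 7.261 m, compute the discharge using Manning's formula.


R = A/P = 5.32/7.261 = 0.732681
Q = (1/0.015) * 5.32 * 0.732681^(2/3) * 0.001^0.5

9.1151 m^3/s


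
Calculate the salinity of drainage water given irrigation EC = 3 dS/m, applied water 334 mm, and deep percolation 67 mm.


EC_dw = EC_iw * D_iw / D_dw
EC_dw = 3 * 334 / 67
EC_dw = 1002 / 67

14.9552 dS/m


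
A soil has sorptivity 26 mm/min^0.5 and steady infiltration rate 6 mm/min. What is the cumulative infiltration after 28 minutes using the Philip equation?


F = S*sqrt(t) + A*t
F = 26*sqrt(28) + 6*28
F = 26*5.291503 + 168

305.5791 mm


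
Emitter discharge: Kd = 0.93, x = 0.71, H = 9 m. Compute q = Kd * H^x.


q = Kd * H^x = 0.93 * 9^0.71 = 0.93 * 4.758961

4.4258 L/h


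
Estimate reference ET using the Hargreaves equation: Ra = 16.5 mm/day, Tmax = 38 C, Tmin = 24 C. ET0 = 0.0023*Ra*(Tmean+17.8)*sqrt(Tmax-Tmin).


Tmean = (Tmax + Tmin)/2 = (38 + 24)/2 = 31.0
ET0 = 0.0023 * 16.5 * (31.0 + 17.8) * sqrt(38 - 24)
ET0 = 0.0023 * 16.5 * 48.8 * 3.741657

6.9294 mm/day


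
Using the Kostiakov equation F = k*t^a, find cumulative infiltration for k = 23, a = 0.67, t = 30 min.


F = k * t^a = 23 * 30^0.67
F = 23 * 9.764977

224.5945 mm


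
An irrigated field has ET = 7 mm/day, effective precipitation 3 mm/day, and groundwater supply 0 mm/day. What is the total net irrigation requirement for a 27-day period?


Daily deficit = ET - Pe - GW = 7 - 3 - 0 = 4 mm/day
NIR = 4 * 27 = 108 mm

108.0000 mm


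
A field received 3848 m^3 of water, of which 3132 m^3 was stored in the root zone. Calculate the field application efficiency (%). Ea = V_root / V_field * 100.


Ea = V_root / V_field * 100 = 3132 / 3848 * 100 = 81.3929%

81.3929 %


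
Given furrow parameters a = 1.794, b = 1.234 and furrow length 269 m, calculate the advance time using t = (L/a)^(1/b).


t = (L/a)^(1/b)
t = (269/1.794)^(1/1.234)
t = 149.944259^(1/1.234)

57.9848 min


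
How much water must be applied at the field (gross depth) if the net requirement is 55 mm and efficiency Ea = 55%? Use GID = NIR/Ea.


Ea = 55% = 0.55
GID = NIR / Ea = 55 / 0.55 = 100.0000 mm

100.0000 mm


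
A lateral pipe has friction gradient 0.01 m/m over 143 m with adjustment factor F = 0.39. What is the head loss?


hf = J * L * F = 0.01 * 143 * 0.39 = 0.5577 m

0.5577 m


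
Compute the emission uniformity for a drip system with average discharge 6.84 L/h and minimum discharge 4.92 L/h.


EU = (q_min/q_avg)*100 = (4.92/6.84)*100 = 71.9298%

71.9298 %


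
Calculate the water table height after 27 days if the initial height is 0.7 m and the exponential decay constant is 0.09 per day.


m = m0 * exp(-k*t)
m = 0.7 * exp(-0.09 * 27)
m = 0.7 * exp(-2.4300)

0.0616 m


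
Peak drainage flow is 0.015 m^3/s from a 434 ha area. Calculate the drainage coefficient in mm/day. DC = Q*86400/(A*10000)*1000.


DC = Q * 86400 / (A * 10000) * 1000
DC = 0.015 * 86400 / (434 * 10000) * 1000
DC = 1296000.0000 / 4340000

0.2986 mm/day


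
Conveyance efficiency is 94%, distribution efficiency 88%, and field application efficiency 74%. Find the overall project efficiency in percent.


Ec = 0.94, Eb = 0.88, Ea = 0.74
E = 0.94 * 0.88 * 0.74 * 100 = 61.2128%

61.2128 %


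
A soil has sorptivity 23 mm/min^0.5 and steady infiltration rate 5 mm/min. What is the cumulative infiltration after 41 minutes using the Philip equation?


F = S*sqrt(t) + A*t
F = 23*sqrt(41) + 5*41
F = 23*6.403124 + 205

352.2719 mm


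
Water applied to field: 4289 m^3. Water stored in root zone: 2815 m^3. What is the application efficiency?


Ea = V_root / V_field * 100 = 2815 / 4289 * 100 = 65.6330%

65.6330 %


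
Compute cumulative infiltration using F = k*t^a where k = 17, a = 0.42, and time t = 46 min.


F = k * t^a = 17 * 46^0.42
F = 17 * 4.992962

84.8804 mm


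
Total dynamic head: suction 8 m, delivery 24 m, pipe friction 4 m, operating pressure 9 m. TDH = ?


TDH = Hs + Hd + hf + Hp = 8 + 24 + 4 + 9 = 45

45 m


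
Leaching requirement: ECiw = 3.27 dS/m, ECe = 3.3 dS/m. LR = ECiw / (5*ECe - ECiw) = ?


LR = ECiw / (5*ECe - ECiw)
LR = 3.27 / (5*3.3 - 3.27)
LR = 3.27 / 13.2300

0.2472


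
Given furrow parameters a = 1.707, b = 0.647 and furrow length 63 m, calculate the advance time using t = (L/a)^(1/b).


t = (L/a)^(1/b)
t = (63/1.707)^(1/0.647)
t = 36.906854^(1/0.647)

264.3096 min


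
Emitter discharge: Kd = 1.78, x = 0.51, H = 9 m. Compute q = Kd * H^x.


q = Kd * H^x = 1.78 * 9^0.51 = 1.78 * 3.066646

5.4586 L/h


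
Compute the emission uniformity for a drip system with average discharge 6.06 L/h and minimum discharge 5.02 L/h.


EU = (q_min/q_avg)*100 = (5.02/6.06)*100 = 82.8383%

82.8383 %


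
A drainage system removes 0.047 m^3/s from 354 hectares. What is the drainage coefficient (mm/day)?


DC = Q * 86400 / (A * 10000) * 1000
DC = 0.047 * 86400 / (354 * 10000) * 1000
DC = 4060800.0000 / 3540000

1.1471 mm/day


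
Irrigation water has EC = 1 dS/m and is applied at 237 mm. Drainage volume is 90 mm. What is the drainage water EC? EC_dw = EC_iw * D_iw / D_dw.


EC_dw = EC_iw * D_iw / D_dw
EC_dw = 1 * 237 / 90
EC_dw = 237 / 90

2.6333 dS/m


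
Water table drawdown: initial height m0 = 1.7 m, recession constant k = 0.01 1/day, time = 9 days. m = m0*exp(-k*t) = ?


m = m0 * exp(-k*t)
m = 1.7 * exp(-0.01 * 9)
m = 1.7 * exp(-0.0900)

1.5537 m


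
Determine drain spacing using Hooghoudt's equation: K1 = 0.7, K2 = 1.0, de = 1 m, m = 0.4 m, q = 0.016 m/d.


S^2 = 8*K2*de*m/q + 4*K1*m^2/q
S^2 = 8*1.0*1*0.4/0.016 + 4*0.7*0.4^2/0.016
S = sqrt(228.0000)

15.0997 m


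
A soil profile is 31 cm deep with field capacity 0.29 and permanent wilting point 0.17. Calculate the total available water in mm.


AWC = (FC - PWP) * d * 10
AWC = (0.29 - 0.17) * 31 * 10
AWC = 0.1200 * 31 * 10

37.2000 mm


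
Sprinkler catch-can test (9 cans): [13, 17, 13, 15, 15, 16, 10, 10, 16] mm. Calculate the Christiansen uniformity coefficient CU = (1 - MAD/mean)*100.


mean = 13.888889 mm
MAD = 2.123457 mm
CU = (1 - 2.123457/13.888889)*100

84.7111 %


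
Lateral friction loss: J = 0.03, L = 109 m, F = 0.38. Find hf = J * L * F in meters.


hf = J * L * F = 0.03 * 109 * 0.38 = 1.2426 m

1.2426 m


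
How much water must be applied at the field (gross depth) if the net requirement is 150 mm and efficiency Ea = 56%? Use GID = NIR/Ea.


Ea = 56% = 0.56
GID = NIR / Ea = 150 / 0.56 = 267.8571 mm

267.8571 mm


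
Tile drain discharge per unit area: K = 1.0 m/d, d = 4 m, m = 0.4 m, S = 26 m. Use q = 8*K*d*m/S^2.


q = 8*K*d*m/S^2
q = 8*1.0*4*0.4/26^2
q = 12.8000 / 676

0.0189 m/d


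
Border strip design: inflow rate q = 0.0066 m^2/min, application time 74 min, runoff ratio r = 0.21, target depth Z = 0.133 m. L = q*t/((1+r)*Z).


L = q*t/((1+r)*Z)
L = 0.0066*74/((1+0.21)*0.133)
L = 0.4884/0.16093

3.0349 m


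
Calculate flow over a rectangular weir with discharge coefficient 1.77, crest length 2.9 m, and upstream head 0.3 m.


Q = C * L * H^(3/2) = 1.77 * 2.9 * 0.3^1.5 = 1.77 * 2.9 * 0.164317

0.8434 m^3/s


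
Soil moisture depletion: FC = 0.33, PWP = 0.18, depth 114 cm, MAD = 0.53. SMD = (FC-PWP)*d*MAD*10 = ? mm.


SMD = (FC - PWP) * d * MAD * 10
SMD = (0.33 - 0.18) * 114 * 0.53 * 10
SMD = 0.1500 * 114 * 0.53 * 10

90.6300 mm


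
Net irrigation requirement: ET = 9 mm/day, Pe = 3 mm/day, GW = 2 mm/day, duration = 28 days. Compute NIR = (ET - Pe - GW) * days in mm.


Daily deficit = ET - Pe - GW = 9 - 3 - 2 = 4 mm/day
NIR = 4 * 28 = 112 mm

112.0000 mm


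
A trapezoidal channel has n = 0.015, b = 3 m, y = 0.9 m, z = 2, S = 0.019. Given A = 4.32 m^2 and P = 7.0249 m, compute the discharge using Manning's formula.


R = A/P = 4.32/7.0249 = 0.614955
Q = (1/0.015) * 4.32 * 0.614955^(2/3) * 0.019^0.5

28.7077 m^3/s


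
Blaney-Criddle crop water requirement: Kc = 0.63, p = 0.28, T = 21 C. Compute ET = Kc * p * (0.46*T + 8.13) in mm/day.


ET = Kc * p * (0.46*T + 8.13)
ET = 0.63 * 0.28 * (0.46*21 + 8.13)
ET = 0.63 * 0.28 * 17.7900

3.1382 mm/day


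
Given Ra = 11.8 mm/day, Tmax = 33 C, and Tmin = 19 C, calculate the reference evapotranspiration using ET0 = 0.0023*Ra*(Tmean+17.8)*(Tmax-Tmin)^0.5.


Tmean = (Tmax + Tmin)/2 = (33 + 19)/2 = 26.0
ET0 = 0.0023 * 11.8 * (26.0 + 17.8) * sqrt(33 - 19)
ET0 = 0.0023 * 11.8 * 43.8 * 3.741657

4.4478 mm/day


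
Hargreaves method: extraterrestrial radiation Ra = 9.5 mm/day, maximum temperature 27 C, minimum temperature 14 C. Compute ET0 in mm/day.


Tmean = (Tmax + Tmin)/2 = (27 + 14)/2 = 20.5
ET0 = 0.0023 * 9.5 * (20.5 + 17.8) * sqrt(27 - 14)
ET0 = 0.0023 * 9.5 * 38.3 * 3.605551

3.0173 mm/day


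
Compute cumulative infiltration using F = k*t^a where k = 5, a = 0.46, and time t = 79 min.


F = k * t^a = 5 * 79^0.46
F = 5 * 7.462914

37.3146 mm


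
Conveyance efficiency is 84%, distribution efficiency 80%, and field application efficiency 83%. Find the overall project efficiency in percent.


Ec = 0.84, Eb = 0.8, Ea = 0.83
E = 0.84 * 0.8 * 0.83 * 100 = 55.7760%

55.7760 %


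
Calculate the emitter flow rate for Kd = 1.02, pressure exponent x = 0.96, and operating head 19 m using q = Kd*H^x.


q = Kd * H^x = 1.02 * 19^0.96 = 1.02 * 16.888981

17.2268 L/h


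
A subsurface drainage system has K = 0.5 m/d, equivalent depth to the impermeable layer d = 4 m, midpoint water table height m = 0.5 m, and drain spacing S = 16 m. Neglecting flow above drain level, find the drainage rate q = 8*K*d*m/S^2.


q = 8*K*d*m/S^2
q = 8*0.5*4*0.5/16^2
q = 8.0000 / 256

0.0312 m/d
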